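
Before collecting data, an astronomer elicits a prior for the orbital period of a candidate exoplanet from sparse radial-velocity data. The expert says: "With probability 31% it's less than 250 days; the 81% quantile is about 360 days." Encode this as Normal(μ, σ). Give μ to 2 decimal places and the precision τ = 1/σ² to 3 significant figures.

The p-quantile of Normal(μ,σ) is μ + z_p·σ, with z_{0.31} = -0.4959 and z_{0.81} = 0.8779.
Eliminate σ: μ = (z₂·x₁ − z₁·x₂)/(z₂ − z₁) = (0.8779·250 − (-0.4959)·360)/1.374 = 289.70.
Then σ = (x₂ − x₁)/(z₂ − z₁) = (360 − 250)/1.374 = 80.07.
Precision τ = 1/σ² = 1/80.07² = 0.000156.

μ = 289.70, τ = 0.000156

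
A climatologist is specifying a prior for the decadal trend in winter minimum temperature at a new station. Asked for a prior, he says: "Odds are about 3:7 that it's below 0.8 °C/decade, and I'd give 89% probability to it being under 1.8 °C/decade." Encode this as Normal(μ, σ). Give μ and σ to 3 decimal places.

For Normal(μ,σ), the p-quantile is μ + z_p·σ. Here z_{0.3} = -0.5244, z_{0.89} = 1.227.
So 0.8 = μ − 0.5244σ and 1.8 = μ + 1.227σ.
Subtracting: σ = (1.8 − 0.8)/(1.227 − (-0.5244)) = 0.571.
Then μ = 0.8 − (-0.5244)·0.571 = 1.099.

μ = 1.099, σ = 0.571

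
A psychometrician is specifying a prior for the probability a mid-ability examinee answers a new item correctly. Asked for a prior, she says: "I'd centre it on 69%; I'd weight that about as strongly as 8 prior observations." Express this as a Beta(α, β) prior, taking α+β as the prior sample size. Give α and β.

Under the effective-sample-size interpretation, Beta(α, β) has prior mean α/(α+β) and prior sample size α+β.
So α+β = 8 and α/(α+β) = 0.69, giving α = 0.69·8 = 5.52 and β = 8 − 5.52 = 2.48.

α = 5.52, β = 2.48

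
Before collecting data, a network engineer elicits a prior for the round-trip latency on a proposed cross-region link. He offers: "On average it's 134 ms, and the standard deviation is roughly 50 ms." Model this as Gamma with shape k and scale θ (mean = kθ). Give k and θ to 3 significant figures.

For Gamma(k, scale θ): mean = kθ, variance = kθ², so CV = 1/√k.
CV = SD/mean = 50/134 = 0.3731, hence k = 1/CV² = 7.18.
Then θ = mean/k = 134/7.18 = 18.7.

k ≈ 7.18, θ ≈ 18.7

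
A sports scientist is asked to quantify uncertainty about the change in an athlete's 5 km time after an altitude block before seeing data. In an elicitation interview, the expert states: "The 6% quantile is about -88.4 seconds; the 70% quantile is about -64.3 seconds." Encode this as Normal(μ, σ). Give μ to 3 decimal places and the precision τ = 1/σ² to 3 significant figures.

μ = -70.378, τ = 0.00744

For Normal(μ,σ), the p-quantile is μ + z_p·σ. Here z_{0.06} = -1.555, z_{0.7} = 0.5244.
So -88.4 = μ − 1.555σ and -64.3 = μ + 0.5244σ.
Subtracting: σ = (-64.3 − -88.4)/(0.5244 − (-1.555)) = 11.591.
Then μ = -88.4 − (-1.555)·11.591 = -70.378.
Precision τ = 1/σ² = 1/11.59² = 0.00744.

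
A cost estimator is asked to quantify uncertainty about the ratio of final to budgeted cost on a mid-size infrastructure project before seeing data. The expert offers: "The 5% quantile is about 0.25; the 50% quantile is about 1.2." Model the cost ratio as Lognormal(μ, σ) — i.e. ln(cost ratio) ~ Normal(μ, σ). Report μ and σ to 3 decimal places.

μ ≈ 0.182, σ ≈ 0.954

If T ~ Lognormal(μ,σ) then ln T ~ Normal(μ,σ), so the p-quantile of ln T is μ + z_p·σ.
ln(0.25) = -1.386 and ln(1.2) = 0.1823; z_{0.05} = -1.645, z_{0.5} = 0.
σ = (0.1823 − -1.386)/(0 − (-1.645)) = 0.954.
μ = -1.386 − (-1.645)·0.954 = 0.182.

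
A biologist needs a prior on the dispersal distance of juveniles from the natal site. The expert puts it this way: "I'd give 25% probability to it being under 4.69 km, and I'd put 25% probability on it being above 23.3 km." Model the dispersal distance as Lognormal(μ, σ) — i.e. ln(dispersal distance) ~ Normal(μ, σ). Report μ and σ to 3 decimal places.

μ ≈ 2.347, σ ≈ 1.188

If T ~ Lognormal(μ,σ) then ln T ~ Normal(μ,σ), so the p-quantile of ln T is μ + z_p·σ.
ln(4.69) = 1.545 and ln(23.3) = 3.148; z_{0.25} = -0.6745, z_{0.75} = 0.6745.
σ = (3.148 − 1.545)/(0.6745 − (-0.6745)) = 1.188.
μ = 1.545 − (-0.6745)·1.188 = 2.347.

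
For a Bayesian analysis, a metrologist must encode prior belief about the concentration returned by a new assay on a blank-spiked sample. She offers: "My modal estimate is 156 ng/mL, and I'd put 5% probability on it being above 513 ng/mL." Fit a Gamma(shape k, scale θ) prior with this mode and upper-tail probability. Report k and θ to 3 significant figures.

Gamma(k,θ) with k>1 has mode (k−1)θ, so θ = 156/(k−1).
Need P(X < 513) = 0.95 with θ tied to k this way. Start at k = 2, θ = 156: P(X<513) ≈ 0.840.
Too low — raise k to concentrate. Iterating converges to k ≈ 2.84.
Then θ = 156/(2.84−1) ≈ 84.7.

k ≈ 2.84, θ ≈ 84.7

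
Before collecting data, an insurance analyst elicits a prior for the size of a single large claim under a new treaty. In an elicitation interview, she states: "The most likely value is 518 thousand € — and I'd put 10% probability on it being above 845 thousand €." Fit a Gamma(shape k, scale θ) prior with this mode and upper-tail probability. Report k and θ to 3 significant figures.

Gamma(k,θ) with k>1 has mode (k−1)θ, so θ = 518/(k−1).
Need P(X < 845) = 0.9 with θ tied to k this way. Start at k = 2, θ = 518: P(X<845) ≈ 0.485.
Too low — raise k to concentrate. Iterating converges to k ≈ 8.87.
Then θ = 518/(8.87−1) ≈ 65.9.

k ≈ 8.87, θ ≈ 65.9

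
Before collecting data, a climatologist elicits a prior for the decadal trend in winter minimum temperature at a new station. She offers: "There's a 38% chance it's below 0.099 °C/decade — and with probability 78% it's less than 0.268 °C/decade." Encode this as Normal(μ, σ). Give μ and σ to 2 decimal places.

The p-quantile of Normal(μ,σ) is μ + z_p·σ, with z_{0.38} = -0.3055 and z_{0.78} = 0.7722.
Eliminate σ: μ = (z₂·x₁ − z₁·x₂)/(z₂ − z₁) = (0.7722·0.099 − (-0.3055)·0.268)/1.078 = 0.15.
Then σ = (x₂ − x₁)/(z₂ − z₁) = (0.268 − 0.099)/1.078 = 0.16.

μ = 0.15, σ = 0.16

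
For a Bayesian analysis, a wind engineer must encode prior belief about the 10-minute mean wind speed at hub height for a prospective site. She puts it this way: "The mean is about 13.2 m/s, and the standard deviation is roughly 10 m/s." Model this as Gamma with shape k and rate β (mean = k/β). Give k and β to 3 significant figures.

k ≈ 1.74, β ≈ 0.132

For Gamma(k, rate β): mean = k/β, variance = k/β², so CV = 1/√k.
CV = SD/mean = 10/13.2 = 0.7576, hence k = 1/CV² = 1.74.
Then β = k/mean = 1.74/13.2 = 0.132.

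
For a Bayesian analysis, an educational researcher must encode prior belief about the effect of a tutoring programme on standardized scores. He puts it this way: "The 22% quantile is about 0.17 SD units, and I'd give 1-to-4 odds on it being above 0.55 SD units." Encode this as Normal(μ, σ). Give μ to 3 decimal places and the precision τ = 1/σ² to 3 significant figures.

μ = 0.352, τ = 18

For Normal(μ,σ), the p-quantile is μ + z_p·σ. Here z_{0.22} = -0.7722, z_{0.8} = 0.8416.
So 0.17 = μ − 0.7722σ and 0.55 = μ + 0.8416σ.
Subtracting: σ = (0.55 − 0.17)/(0.8416 − (-0.7722)) = 0.235.
Then μ = 0.17 − (-0.7722)·0.235 = 0.352.
Precision τ = 1/σ² = 1/0.2355² = 18.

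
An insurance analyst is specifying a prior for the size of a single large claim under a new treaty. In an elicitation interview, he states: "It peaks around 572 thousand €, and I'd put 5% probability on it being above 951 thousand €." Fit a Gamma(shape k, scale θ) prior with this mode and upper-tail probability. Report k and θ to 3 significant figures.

k ≈ 11.8, θ ≈ 52.9

Gamma(k,θ) with k>1 has mode (k−1)θ, so θ = 572/(k−1).
Need P(X < 951) = 0.95 with θ tied to k this way. Start at k = 2, θ = 572: P(X<951) ≈ 0.495.
Too low — raise k to concentrate. Iterating converges to k ≈ 11.8.
Then θ = 572/(11.8−1) ≈ 52.9.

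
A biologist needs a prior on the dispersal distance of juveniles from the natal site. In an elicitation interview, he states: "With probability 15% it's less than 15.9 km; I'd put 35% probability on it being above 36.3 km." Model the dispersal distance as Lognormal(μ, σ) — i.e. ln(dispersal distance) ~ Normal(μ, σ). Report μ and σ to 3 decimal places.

μ ≈ 3.368, σ ≈ 0.581

If T ~ Lognormal(μ,σ) then ln T ~ Normal(μ,σ), so the p-quantile of ln T is μ + z_p·σ.
ln(15.9) = 2.766 and ln(36.3) = 3.592; z_{0.15} = -1.036, z_{0.65} = 0.3853.
σ = (3.592 − 2.766)/(0.3853 − (-1.036)) = 0.581.
μ = 2.766 − (-1.036)·0.581 = 3.368.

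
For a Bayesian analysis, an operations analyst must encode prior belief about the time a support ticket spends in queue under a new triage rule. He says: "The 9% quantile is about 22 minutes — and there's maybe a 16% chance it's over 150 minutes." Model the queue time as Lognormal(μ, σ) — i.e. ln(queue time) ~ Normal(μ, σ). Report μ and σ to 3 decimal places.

If T ~ Lognormal(μ,σ) then ln T ~ Normal(μ,σ), so the p-quantile of ln T is μ + z_p·σ.
ln(22) = 3.091 and ln(150) = 5.011; z_{0.09} = -1.341, z_{0.84} = 0.9945.
σ = (5.011 − 3.091)/(0.9945 − (-1.341)) = 0.822.
μ = 3.091 − (-1.341)·0.822 = 4.193.

μ ≈ 4.193, σ ≈ 0.822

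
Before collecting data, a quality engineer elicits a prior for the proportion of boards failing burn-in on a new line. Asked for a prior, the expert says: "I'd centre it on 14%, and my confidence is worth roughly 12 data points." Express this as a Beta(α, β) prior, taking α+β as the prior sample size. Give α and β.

α = 1.68, β = 10.32

Under the effective-sample-size interpretation, Beta(α, β) has prior mean α/(α+β) and prior sample size α+β.
So α+β = 12 and α/(α+β) = 0.14, giving α = 0.14·12 = 1.68 and β = 12 − 1.68 = 10.32.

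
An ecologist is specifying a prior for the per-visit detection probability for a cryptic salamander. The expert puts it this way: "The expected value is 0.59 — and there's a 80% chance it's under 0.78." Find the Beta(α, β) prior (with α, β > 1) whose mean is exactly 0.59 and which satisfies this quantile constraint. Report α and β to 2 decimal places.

α ≈ 2.90, β ≈ 2.02

With mean 0.59 fixed, write α = 0.59s, β = 0.41s where s = α+β.
Need P(θ < 0.78) = 0.8 under Beta(0.59s, 0.41s). Normal approximation: (q−m)/√(m(1−m)/s) ≈ z_{0.8} = 0.842, so s ≈ 0.59·0.41·(0.842)²/(0.78−0.59)² = 4.7.
At s = 4.7: P(θ<0.78) ≈ 0.795. Adjusting to match 0.8 gives s ≈ 4.92.
So α = 0.59·4.92 ≈ 2.90, β = 0.41·4.92 ≈ 2.02.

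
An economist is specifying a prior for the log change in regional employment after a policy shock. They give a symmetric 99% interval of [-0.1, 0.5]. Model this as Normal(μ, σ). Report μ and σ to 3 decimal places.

A symmetric 99% interval runs μ ± z·σ with z = 2.576.
Half-width = 0.3, so σ = 0.3/2.576 = 0.116.
μ is the interval midpoint, 0.200.

μ = 0.200, σ = 0.116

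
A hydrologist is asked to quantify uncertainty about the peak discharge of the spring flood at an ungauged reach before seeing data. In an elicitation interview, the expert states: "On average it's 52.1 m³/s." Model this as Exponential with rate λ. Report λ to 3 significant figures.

Exponential mean = 1/λ, so λ = 1/52.1 = 0.0192.

λ ≈ 0.0192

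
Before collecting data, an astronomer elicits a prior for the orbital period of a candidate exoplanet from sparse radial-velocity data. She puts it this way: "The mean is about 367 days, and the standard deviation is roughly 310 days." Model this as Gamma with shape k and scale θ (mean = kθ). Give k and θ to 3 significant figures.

For Gamma(k, scale θ): mean = kθ, variance = kθ², so CV = 1/√k.
CV = SD/mean = 310/367 = 0.8447, hence k = 1/CV² = 1.4.
Then θ = mean/k = 367/1.4 = 262.

k ≈ 1.4, θ ≈ 262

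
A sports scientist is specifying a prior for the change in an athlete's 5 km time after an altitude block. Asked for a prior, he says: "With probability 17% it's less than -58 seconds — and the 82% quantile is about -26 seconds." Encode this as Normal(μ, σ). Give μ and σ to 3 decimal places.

For Normal(μ,σ), the p-quantile is μ + z_p·σ. Here z_{0.17} = -0.9542, z_{0.82} = 0.9154.
So -58 = μ − 0.9542σ and -26 = μ + 0.9154σ.
Subtracting: σ = (-26 − -58)/(0.9154 − (-0.9542)) = 17.117.
Then μ = -58 − (-0.9542)·17.117 = -41.668.

μ = -41.668, σ = 17.117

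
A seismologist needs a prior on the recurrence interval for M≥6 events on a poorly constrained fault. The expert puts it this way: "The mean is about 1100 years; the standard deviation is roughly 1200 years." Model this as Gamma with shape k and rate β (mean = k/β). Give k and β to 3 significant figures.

For Gamma(k, rate β): mean = k/β, variance = k/β², so CV = 1/√k.
CV = SD/mean = 1200/1100 = 1.091, hence k = 1/CV² = 0.84.
Then β = k/mean = 0.84/1100 = 0.000764.

k ≈ 0.84, β ≈ 0.000764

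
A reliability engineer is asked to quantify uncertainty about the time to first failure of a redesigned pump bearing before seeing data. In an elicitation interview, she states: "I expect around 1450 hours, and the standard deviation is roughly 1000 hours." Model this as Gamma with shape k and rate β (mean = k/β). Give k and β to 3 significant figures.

k ≈ 2.1, β ≈ 0.00145

For Gamma(k, rate β): mean = k/β, variance = k/β², so CV = 1/√k.
CV = SD/mean = 1000/1450 = 0.6897, hence k = 1/CV² = 2.1.
Then β = k/mean = 2.1/1450 = 0.00145.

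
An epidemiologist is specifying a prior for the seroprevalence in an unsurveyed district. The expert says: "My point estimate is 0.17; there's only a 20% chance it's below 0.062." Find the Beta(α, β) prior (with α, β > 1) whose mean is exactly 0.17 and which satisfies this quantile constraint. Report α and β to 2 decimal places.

With mean 0.17 fixed, write α = 0.17s, β = 0.83s where s = α+β.
Need P(θ < 0.062) = 0.2 under Beta(0.17s, 0.83s). Normal approximation: (q−m)/√(m(1−m)/s) ≈ z_{0.2} = -0.842, so s ≈ 0.17·0.83·(-0.842)²/(0.062−0.17)² = 8.6.
At s = 8.6: P(θ<0.062) ≈ 0.197. Adjusting to match 0.2 gives s ≈ 8.41.
So α = 0.17·8.41 ≈ 1.43, β = 0.83·8.41 ≈ 6.98.

α ≈ 1.43, β ≈ 6.98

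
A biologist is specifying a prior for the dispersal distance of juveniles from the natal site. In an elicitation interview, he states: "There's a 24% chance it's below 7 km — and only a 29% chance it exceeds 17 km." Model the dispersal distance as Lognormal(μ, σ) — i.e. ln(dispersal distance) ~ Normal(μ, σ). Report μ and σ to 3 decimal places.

μ ≈ 2.443, σ ≈ 0.704

If T ~ Lognormal(μ,σ) then ln T ~ Normal(μ,σ), so the p-quantile of ln T is μ + z_p·σ.
ln(7) = 1.946 and ln(17) = 2.833; z_{0.24} = -0.7063, z_{0.71} = 0.5534.
σ = (2.833 − 1.946)/(0.5534 − (-0.7063)) = 0.704.
μ = 1.946 − (-0.7063)·0.704 = 2.443.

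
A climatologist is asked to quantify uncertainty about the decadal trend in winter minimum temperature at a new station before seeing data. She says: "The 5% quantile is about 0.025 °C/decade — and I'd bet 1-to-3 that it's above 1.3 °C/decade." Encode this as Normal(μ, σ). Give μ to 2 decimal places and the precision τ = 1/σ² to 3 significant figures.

μ = 0.93, τ = 3.31

For Normal(μ,σ), the p-quantile is μ + z_p·σ. Here z_{0.05} = -1.645, z_{0.75} = 0.6745.
So 0.025 = μ − 1.645σ and 1.3 = μ + 0.6745σ.
Subtracting: σ = (1.3 − 0.025)/(0.6745 − (-1.645)) = 0.55.
Then μ = 0.025 − (-1.645)·0.55 = 0.93.
Precision τ = 1/σ² = 1/0.5497² = 3.31.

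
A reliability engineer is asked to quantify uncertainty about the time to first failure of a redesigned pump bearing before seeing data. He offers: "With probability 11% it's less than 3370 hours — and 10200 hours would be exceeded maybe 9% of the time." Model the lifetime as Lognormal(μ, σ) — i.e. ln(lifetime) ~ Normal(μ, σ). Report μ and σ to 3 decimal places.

μ ≈ 8.652, σ ≈ 0.431

If T ~ Lognormal(μ,σ) then ln T ~ Normal(μ,σ), so the p-quantile of ln T is μ + z_p·σ.
ln(3370) = 8.123 and ln(10200) = 9.23; z_{0.11} = -1.227, z_{0.91} = 1.341.
σ = (9.23 − 8.123)/(1.341 − (-1.227)) = 0.431.
μ = 8.123 − (-1.227)·0.431 = 8.652.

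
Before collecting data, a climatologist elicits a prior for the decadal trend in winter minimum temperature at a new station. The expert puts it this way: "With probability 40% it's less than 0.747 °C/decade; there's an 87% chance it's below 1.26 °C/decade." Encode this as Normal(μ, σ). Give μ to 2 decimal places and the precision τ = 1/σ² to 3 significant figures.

The p-quantile of Normal(μ,σ) is μ + z_p·σ, with z_{0.4} = -0.2533 and z_{0.87} = 1.126.
Eliminate σ: μ = (z₂·x₁ − z₁·x₂)/(z₂ − z₁) = (1.126·0.747 − (-0.2533)·1.26)/1.38 = 0.84.
Then σ = (x₂ − x₁)/(z₂ − z₁) = (1.26 − 0.747)/1.38 = 0.37.
Precision τ = 1/σ² = 1/0.3718² = 7.23.

μ = 0.84, τ = 7.23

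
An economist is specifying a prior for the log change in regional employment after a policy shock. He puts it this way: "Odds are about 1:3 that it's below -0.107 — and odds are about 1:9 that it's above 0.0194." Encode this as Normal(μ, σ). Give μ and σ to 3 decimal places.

The p-quantile of Normal(μ,σ) is μ + z_p·σ, with z_{0.25} = -0.6745 and z_{0.9} = 1.282.
Eliminate σ: μ = (z₂·x₁ − z₁·x₂)/(z₂ − z₁) = (1.282·-0.107 − (-0.6745)·0.0194)/1.956 = -0.063.
Then σ = (x₂ − x₁)/(z₂ − z₁) = (0.0194 − -0.107)/1.956 = 0.065.

μ = -0.063, σ = 0.065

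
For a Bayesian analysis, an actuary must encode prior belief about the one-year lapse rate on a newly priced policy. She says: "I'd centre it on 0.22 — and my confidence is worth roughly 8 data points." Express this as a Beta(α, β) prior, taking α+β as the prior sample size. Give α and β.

Under the effective-sample-size interpretation, Beta(α, β) has prior mean α/(α+β) and prior sample size α+β.
So α+β = 8 and α/(α+β) = 0.22, giving α = 0.22·8 = 1.76 and β = 8 − 1.76 = 6.24.

α = 1.76, β = 6.24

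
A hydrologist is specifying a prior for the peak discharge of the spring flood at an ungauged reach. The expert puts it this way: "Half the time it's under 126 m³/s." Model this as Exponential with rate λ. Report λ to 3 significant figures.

Exponential median = ln 2 / λ, so λ = ln 2 / 126.0 = 0.0055.

λ ≈ 0.0055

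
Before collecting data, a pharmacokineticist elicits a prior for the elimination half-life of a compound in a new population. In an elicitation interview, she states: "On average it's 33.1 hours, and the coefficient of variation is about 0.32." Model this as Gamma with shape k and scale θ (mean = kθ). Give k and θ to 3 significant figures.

For Gamma(k, scale θ): mean = kθ, variance = kθ², so CV = 1/√k.
CV = 0.32, hence k = 1/CV² = 9.77.
Then θ = mean/k = 33.1/9.77 = 3.39.

k ≈ 9.77, θ ≈ 3.39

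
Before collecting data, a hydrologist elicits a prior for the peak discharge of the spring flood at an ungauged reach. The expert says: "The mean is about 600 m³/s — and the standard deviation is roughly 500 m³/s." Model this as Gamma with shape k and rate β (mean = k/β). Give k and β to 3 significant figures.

k ≈ 1.44, β ≈ 0.0024

For Gamma(k, rate β): mean = k/β, variance = k/β², so CV = 1/√k.
CV = SD/mean = 500/600 = 0.8333, hence k = 1/CV² = 1.44.
Then β = k/mean = 1.44/600 = 0.0024.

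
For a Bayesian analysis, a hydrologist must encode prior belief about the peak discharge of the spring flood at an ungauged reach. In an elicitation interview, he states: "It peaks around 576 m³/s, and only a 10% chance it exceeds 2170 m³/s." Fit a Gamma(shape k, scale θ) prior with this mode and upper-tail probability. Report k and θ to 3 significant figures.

Gamma(k,θ) with k>1 has mode (k−1)θ, so θ = 576/(k−1).
Need P(X < 2170) = 0.9 with θ tied to k this way. Start at k = 2, θ = 576: P(X<2170) ≈ 0.890.
Too low — raise k to concentrate. Iterating converges to k ≈ 2.05.
Then θ = 576/(2.05−1) ≈ 547.

k ≈ 2.05, θ ≈ 547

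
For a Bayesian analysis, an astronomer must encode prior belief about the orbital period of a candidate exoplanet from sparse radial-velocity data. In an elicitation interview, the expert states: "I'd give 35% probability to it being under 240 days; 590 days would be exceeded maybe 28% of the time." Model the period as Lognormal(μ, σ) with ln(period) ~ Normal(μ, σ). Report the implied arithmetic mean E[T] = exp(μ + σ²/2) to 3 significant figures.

E[T] ≈ 529 days

If T ~ Lognormal(μ,σ) then ln T ~ Normal(μ,σ), so the p-quantile of ln T is μ + z_p·σ.
ln(240) = 5.481 and ln(590) = 6.38; z_{0.35} = -0.3853, z_{0.72} = 0.5828.
σ = (6.38 − 5.481)/(0.5828 − (-0.3853)) = 0.929.
μ = 5.481 − (-0.3853)·0.929 = 5.839.
E[T] = exp(μ + σ²/2) = exp(5.839 + 0.4316) = 529 days.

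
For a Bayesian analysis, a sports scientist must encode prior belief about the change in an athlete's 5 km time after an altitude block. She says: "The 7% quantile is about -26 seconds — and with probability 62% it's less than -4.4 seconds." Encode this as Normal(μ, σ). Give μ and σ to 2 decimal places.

μ = -8.10, σ = 12.13

For Normal(μ,σ), the p-quantile is μ + z_p·σ. Here z_{0.07} = -1.476, z_{0.62} = 0.3055.
So -26 = μ − 1.476σ and -4.4 = μ + 0.3055σ.
Subtracting: σ = (-4.4 − -26)/(0.3055 − (-1.476)) = 12.13.
Then μ = -26 − (-1.476)·12.13 = -8.10.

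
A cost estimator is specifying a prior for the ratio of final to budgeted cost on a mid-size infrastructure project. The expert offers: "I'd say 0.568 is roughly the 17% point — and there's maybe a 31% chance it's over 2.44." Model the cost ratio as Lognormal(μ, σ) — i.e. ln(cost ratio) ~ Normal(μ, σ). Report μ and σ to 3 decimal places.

μ ≈ 0.394, σ ≈ 1.005

If T ~ Lognormal(μ,σ) then ln T ~ Normal(μ,σ), so the p-quantile of ln T is μ + z_p·σ.
ln(0.568) = -0.5656 and ln(2.44) = 0.892; z_{0.17} = -0.9542, z_{0.69} = 0.4959.
σ = (0.892 − -0.5656)/(0.4959 − (-0.9542)) = 1.005.
μ = -0.5656 − (-0.9542)·1.005 = 0.394.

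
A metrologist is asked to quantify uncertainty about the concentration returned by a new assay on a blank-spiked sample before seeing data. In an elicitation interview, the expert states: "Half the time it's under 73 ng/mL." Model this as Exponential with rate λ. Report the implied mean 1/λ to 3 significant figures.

mean ≈ 105 ng/mL

Exponential median = ln 2 / λ, so λ = ln 2 / 73.0 = 0.0095.
Mean = 1/λ = 105 ng/mL.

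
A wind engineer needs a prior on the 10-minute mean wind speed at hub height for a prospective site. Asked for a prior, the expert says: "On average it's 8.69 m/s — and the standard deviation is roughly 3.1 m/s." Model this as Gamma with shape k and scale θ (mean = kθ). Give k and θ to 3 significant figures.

k ≈ 7.86, θ ≈ 1.11

For Gamma(k, scale θ): mean = kθ, variance = kθ², so CV = 1/√k.
CV = SD/mean = 3.1/8.69 = 0.3567, hence k = 1/CV² = 7.86.
Then θ = mean/k = 8.69/7.86 = 1.11.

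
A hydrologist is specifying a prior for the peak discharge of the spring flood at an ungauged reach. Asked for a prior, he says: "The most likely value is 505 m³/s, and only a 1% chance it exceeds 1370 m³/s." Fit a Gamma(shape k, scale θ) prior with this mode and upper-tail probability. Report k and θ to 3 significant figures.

Gamma(k,θ) with k>1 has mode (k−1)θ, so θ = 505/(k−1).
Need P(X < 1370) = 0.99 with θ tied to k this way. Start at k = 2, θ = 505: P(X<1370) ≈ 0.754.
Too low — raise k to concentrate. Iterating converges to k ≈ 5.63.
Then θ = 505/(5.63−1) ≈ 109.

k ≈ 5.63, θ ≈ 109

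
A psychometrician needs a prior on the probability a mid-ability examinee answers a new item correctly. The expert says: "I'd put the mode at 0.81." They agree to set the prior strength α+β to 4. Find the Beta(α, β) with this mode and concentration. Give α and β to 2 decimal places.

For α,β > 1 the Beta mode is (α−1)/(α+β−2). With α+β = 4, the mode is (α−1)/2.
Set (α−1)/2 = 0.81 → α = 1 + 0.81·2 = 2.62.
β = 4 − α = 1.38.

α = 2.62, β = 1.38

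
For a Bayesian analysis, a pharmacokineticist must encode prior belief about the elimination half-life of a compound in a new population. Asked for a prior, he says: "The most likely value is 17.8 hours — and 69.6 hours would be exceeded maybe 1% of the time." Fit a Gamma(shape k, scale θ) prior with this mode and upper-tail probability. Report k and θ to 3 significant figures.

k ≈ 3.26, θ ≈ 7.87

Gamma(k,θ) with k>1 has mode (k−1)θ, so θ = 17.8/(k−1).
Need P(X < 69.6) = 0.99 with θ tied to k this way. Start at k = 2, θ = 17.8: P(X<69.6) ≈ 0.902.
Too low — raise k to concentrate. Iterating converges to k ≈ 3.26.
Then θ = 17.8/(3.26−1) ≈ 7.87.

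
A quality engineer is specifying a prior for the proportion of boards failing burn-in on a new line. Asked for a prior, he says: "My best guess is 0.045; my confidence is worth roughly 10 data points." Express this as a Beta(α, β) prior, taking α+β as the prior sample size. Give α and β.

α = 0.45, β = 9.55

Under the effective-sample-size interpretation, Beta(α, β) has prior mean α/(α+β) and prior sample size α+β.
So α+β = 10 and α/(α+β) = 0.045, giving α = 0.045·10 = 0.45 and β = 10 − 0.45 = 9.55.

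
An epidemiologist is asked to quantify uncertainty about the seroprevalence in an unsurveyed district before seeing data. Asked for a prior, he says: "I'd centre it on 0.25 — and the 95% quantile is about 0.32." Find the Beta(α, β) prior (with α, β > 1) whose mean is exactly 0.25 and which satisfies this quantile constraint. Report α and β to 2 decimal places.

α ≈ 27.61, β ≈ 82.83

With mean 0.25 fixed, write α = 0.25s, β = 0.75s where s = α+β.
Need P(θ < 0.32) = 0.95 under Beta(0.25s, 0.75s). Normal approximation: (q−m)/√(m(1−m)/s) ≈ z_{0.95} = 1.64, so s ≈ 0.25·0.75·(1.64)²/(0.32−0.25)² = 103.5.
At s = 103.5: P(θ<0.32) ≈ 0.945. Adjusting to match 0.95 gives s ≈ 110.44.
So α = 0.25·110.44 ≈ 27.61, β = 0.75·110.44 ≈ 82.83.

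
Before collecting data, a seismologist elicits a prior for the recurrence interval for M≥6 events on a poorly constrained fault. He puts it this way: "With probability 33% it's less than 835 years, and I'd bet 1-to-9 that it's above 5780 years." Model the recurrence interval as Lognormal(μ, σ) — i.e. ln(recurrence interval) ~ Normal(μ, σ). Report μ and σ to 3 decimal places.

If T ~ Lognormal(μ,σ) then ln T ~ Normal(μ,σ), so the p-quantile of ln T is μ + z_p·σ.
ln(835) = 6.727 and ln(5780) = 8.662; z_{0.33} = -0.4399, z_{0.9} = 1.282.
σ = (8.662 − 6.727)/(1.282 − (-0.4399)) = 1.124.
μ = 6.727 − (-0.4399)·1.124 = 7.222.

μ ≈ 7.222, σ ≈ 1.124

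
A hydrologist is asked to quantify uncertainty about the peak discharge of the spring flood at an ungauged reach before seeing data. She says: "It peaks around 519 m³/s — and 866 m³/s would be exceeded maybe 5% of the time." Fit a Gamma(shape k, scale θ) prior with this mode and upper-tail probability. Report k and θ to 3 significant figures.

k ≈ 11.7, θ ≈ 48.7

Gamma(k,θ) with k>1 has mode (k−1)θ, so θ = 519/(k−1).
Need P(X < 866) = 0.95 with θ tied to k this way. Start at k = 2, θ = 519: P(X<866) ≈ 0.497.
Too low — raise k to concentrate. Iterating converges to k ≈ 11.7.
Then θ = 519/(11.7−1) ≈ 48.7.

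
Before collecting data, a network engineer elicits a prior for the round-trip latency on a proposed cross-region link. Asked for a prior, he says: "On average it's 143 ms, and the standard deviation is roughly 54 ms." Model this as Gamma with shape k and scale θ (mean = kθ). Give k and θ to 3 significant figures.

k ≈ 7.01, θ ≈ 20.4

For Gamma(k, scale θ): mean = kθ, variance = kθ², so CV = 1/√k.
CV = SD/mean = 54/143 = 0.3776, hence k = 1/CV² = 7.01.
Then θ = mean/k = 143/7.01 = 20.4.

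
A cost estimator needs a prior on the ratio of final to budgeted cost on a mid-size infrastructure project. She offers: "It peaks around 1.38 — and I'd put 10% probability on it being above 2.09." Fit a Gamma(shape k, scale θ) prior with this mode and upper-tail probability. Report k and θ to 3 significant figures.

k ≈ 11.8, θ ≈ 0.128

Gamma(k,θ) with k>1 has mode (k−1)θ, so θ = 1.38/(k−1).
Need P(X < 2.09) = 0.9 with θ tied to k this way. Start at k = 2, θ = 1.38: P(X<2.09) ≈ 0.447.
Too low — raise k to concentrate. Iterating converges to k ≈ 11.8.
Then θ = 1.38/(11.8−1) ≈ 0.128.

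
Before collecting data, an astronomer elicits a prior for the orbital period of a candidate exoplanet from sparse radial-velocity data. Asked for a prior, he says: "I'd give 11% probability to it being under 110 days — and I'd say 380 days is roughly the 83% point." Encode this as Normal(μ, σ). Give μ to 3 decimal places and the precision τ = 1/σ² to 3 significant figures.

The p-quantile of Normal(μ,σ) is μ + z_p·σ, with z_{0.11} = -1.227 and z_{0.83} = 0.9542.
Eliminate σ: μ = (z₂·x₁ − z₁·x₂)/(z₂ − z₁) = (0.9542·110 − (-1.227)·380)/2.181 = 261.861.
Then σ = (x₂ − x₁)/(z₂ − z₁) = (380 − 110)/2.181 = 123.814.
Precision τ = 1/σ² = 1/123.8² = 6.52e-05.

μ = 261.861, τ = 6.52e-05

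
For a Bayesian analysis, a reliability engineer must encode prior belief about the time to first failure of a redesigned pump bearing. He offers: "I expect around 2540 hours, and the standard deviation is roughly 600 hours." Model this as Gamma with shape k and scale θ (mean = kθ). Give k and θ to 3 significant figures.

For Gamma(k, scale θ): mean = kθ, variance = kθ², so CV = 1/√k.
CV = SD/mean = 600/2540 = 0.2362, hence k = 1/CV² = 17.9.
Then θ = mean/k = 2540/17.9 = 142.

k ≈ 17.9, θ ≈ 142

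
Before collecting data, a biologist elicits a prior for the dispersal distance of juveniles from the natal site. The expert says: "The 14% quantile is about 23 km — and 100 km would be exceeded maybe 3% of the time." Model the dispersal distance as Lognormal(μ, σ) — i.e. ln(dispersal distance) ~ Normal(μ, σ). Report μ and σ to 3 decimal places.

If T ~ Lognormal(μ,σ) then ln T ~ Normal(μ,σ), so the p-quantile of ln T is μ + z_p·σ.
ln(23) = 3.135 and ln(100) = 4.605; z_{0.14} = -1.08, z_{0.97} = 1.881.
σ = (4.605 − 3.135)/(1.881 − (-1.08)) = 0.496.
μ = 3.135 − (-1.08)·0.496 = 3.672.

μ ≈ 3.672, σ ≈ 0.496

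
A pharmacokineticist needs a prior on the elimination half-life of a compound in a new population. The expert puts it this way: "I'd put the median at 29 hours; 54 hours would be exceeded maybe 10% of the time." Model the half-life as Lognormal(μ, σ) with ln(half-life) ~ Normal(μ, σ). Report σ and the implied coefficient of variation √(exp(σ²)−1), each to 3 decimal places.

σ ≈ 0.485, CV ≈ 0.515

If T ~ Lognormal(μ,σ) then ln T ~ Normal(μ,σ), so the p-quantile of ln T is μ + z_p·σ.
ln(29) = 3.367 and ln(54) = 3.989; z_{0.5} = 0, z_{0.9} = 1.282.
σ = (3.989 − 3.367)/(1.282 − (0)) = 0.485.
μ = 3.367 − (0)·0.485 = 3.367.
CV = √(exp(σ²)−1) = √(exp(0.2353)−1) = 0.515.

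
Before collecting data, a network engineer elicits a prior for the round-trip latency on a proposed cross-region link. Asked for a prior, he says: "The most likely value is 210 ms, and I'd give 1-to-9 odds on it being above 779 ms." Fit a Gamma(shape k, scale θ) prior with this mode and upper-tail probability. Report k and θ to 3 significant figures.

k ≈ 2.08, θ ≈ 194

Gamma(k,θ) with k>1 has mode (k−1)θ, so θ = 210/(k−1).
Need P(X < 779) = 0.9 with θ tied to k this way. Start at k = 2, θ = 210: P(X<779) ≈ 0.885.
Too low — raise k to concentrate. Iterating converges to k ≈ 2.08.
Then θ = 210/(2.08−1) ≈ 194.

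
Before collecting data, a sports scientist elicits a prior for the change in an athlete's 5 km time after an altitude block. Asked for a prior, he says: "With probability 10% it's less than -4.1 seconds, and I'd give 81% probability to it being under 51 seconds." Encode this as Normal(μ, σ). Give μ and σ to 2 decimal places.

For Normal(μ,σ), the p-quantile is μ + z_p·σ. Here z_{0.1} = -1.282, z_{0.81} = 0.8779.
So -4.1 = μ − 1.282σ and 51 = μ + 0.8779σ.
Subtracting: σ = (51 − -4.1)/(0.8779 − (-1.282)) = 25.52.
Then μ = -4.1 − (-1.282)·25.52 = 28.60.

μ = 28.60, σ = 25.52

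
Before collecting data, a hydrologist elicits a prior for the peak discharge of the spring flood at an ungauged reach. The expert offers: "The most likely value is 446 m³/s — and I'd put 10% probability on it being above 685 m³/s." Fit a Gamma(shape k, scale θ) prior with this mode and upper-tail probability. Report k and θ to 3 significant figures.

k ≈ 11.1, θ ≈ 44

Gamma(k,θ) with k>1 has mode (k−1)θ, so θ = 446/(k−1).
Need P(X < 685) = 0.9 with θ tied to k this way. Start at k = 2, θ = 446: P(X<685) ≈ 0.454.
Too low — raise k to concentrate. Iterating converges to k ≈ 11.1.
Then θ = 446/(11.1−1) ≈ 44.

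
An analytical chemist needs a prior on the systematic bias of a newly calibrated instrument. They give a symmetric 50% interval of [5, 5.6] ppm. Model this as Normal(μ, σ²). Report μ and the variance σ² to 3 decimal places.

A symmetric 50% interval runs μ ± z·σ with z = 0.6745.
Half-width = 0.3, so σ = 0.3/0.6745 = 0.4448 and σ² = 0.198.
μ is the interval midpoint, 5.300.

μ = 5.300, σ² = 0.198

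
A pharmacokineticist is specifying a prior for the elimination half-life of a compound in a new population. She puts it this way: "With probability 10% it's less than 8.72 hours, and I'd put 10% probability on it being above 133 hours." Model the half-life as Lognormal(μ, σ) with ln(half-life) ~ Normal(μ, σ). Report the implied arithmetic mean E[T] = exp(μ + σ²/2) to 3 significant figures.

E[T] ≈ 59.9 hours

If T ~ Lognormal(μ,σ) then ln T ~ Normal(μ,σ), so the p-quantile of ln T is μ + z_p·σ.
ln(8.72) = 2.166 and ln(133) = 4.89; z_{0.1} = -1.282, z_{0.9} = 1.282.
σ = (4.89 − 2.166)/(1.282 − (-1.282)) = 1.063.
μ = 2.166 − (-1.282)·1.063 = 3.528.
E[T] = exp(μ + σ²/2) = exp(3.528 + 0.5650) = 59.9 hours.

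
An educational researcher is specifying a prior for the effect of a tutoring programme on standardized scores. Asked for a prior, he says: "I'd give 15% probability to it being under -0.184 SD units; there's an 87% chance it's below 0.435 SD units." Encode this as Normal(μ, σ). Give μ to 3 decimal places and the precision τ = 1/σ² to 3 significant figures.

For Normal(μ,σ), the p-quantile is μ + z_p·σ. Here z_{0.15} = -1.036, z_{0.87} = 1.126.
So -0.184 = μ − 1.036σ and 0.435 = μ + 1.126σ.
Subtracting: σ = (0.435 − -0.184)/(1.126 − (-1.036)) = 0.286.
Then μ = -0.184 − (-1.036)·0.286 = 0.113.
Precision τ = 1/σ² = 1/0.2862² = 12.2.

μ = 0.113, τ = 12.2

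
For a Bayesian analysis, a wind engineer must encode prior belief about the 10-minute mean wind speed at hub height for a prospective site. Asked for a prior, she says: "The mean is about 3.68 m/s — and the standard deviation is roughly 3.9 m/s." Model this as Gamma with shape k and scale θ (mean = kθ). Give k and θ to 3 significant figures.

For Gamma(k, scale θ): mean = kθ, variance = kθ², so CV = 1/√k.
CV = SD/mean = 3.9/3.68 = 1.06, hence k = 1/CV² = 0.89.
Then θ = mean/k = 3.68/0.89 = 4.13.

k ≈ 0.89, θ ≈ 4.13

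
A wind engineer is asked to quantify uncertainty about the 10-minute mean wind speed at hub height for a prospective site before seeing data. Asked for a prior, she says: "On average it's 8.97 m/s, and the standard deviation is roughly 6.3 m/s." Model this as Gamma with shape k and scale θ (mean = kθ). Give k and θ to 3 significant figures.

k ≈ 2.03, θ ≈ 4.42

For Gamma(k, scale θ): mean = kθ, variance = kθ², so CV = 1/√k.
CV = SD/mean = 6.3/8.97 = 0.7023, hence k = 1/CV² = 2.03.
Then θ = mean/k = 8.97/2.03 = 4.42.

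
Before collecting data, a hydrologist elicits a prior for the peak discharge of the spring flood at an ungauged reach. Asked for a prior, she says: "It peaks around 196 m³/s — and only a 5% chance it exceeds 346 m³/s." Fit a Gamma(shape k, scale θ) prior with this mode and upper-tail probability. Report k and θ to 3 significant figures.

Gamma(k,θ) with k>1 has mode (k−1)θ, so θ = 196/(k−1).
Need P(X < 346) = 0.95 with θ tied to k this way. Start at k = 2, θ = 196: P(X<346) ≈ 0.527.
Too low — raise k to concentrate. Iterating converges to k ≈ 9.63.
Then θ = 196/(9.63−1) ≈ 22.7.

k ≈ 9.63, θ ≈ 22.7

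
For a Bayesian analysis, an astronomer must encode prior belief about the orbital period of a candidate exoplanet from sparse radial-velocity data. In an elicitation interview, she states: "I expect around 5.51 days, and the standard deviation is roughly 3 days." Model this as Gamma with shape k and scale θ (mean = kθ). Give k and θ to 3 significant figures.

k ≈ 3.37, θ ≈ 1.63

For Gamma(k, scale θ): mean = kθ, variance = kθ², so CV = 1/√k.
CV = SD/mean = 3/5.51 = 0.5445, hence k = 1/CV² = 3.37.
Then θ = mean/k = 5.51/3.37 = 1.63.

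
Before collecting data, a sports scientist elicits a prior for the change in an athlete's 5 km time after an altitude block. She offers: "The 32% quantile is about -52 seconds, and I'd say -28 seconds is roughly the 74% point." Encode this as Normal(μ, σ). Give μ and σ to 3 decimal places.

For Normal(μ,σ), the p-quantile is μ + z_p·σ. Here z_{0.32} = -0.4677, z_{0.74} = 0.6433.
So -52 = μ − 0.4677σ and -28 = μ + 0.6433σ.
Subtracting: σ = (-28 − -52)/(0.6433 − (-0.4677)) = 21.601.
Then μ = -52 − (-0.4677)·21.601 = -41.897.

μ = -41.897, σ = 21.601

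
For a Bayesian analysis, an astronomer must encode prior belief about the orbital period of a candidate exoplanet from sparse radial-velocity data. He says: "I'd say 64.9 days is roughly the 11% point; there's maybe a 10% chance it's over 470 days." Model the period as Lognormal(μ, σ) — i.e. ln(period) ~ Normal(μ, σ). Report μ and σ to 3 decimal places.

If T ~ Lognormal(μ,σ) then ln T ~ Normal(μ,σ), so the p-quantile of ln T is μ + z_p·σ.
ln(64.9) = 4.173 and ln(470) = 6.153; z_{0.11} = -1.227, z_{0.9} = 1.282.
σ = (6.153 − 4.173)/(1.282 − (-1.227)) = 0.789.
μ = 4.173 − (-1.227)·0.789 = 5.141.

μ ≈ 5.141, σ ≈ 0.789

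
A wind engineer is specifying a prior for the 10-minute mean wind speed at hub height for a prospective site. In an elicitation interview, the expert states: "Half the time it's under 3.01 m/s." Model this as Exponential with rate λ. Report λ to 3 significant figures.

λ ≈ 0.23

Exponential median = ln 2 / λ, so λ = ln 2 / 3.01 = 0.23.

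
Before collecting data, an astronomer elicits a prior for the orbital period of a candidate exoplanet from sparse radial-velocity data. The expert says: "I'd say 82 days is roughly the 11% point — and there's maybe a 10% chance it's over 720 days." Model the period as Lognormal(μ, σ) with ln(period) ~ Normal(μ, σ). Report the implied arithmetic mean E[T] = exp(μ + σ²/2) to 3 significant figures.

E[T] ≈ 345 days

If T ~ Lognormal(μ,σ) then ln T ~ Normal(μ,σ), so the p-quantile of ln T is μ + z_p·σ.
ln(82) = 4.407 and ln(720) = 6.579; z_{0.11} = -1.227, z_{0.9} = 1.282.
σ = (6.579 − 4.407)/(1.282 − (-1.227)) = 0.866.
μ = 4.407 − (-1.227)·0.866 = 5.469.
E[T] = exp(μ + σ²/2) = exp(5.469 + 0.3752) = 345 days.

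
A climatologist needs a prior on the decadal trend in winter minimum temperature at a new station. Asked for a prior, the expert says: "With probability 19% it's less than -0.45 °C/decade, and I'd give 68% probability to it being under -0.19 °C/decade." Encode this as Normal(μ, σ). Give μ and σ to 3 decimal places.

The p-quantile of Normal(μ,σ) is μ + z_p·σ, with z_{0.19} = -0.8779 and z_{0.68} = 0.4677.
Eliminate σ: μ = (z₂·x₁ − z₁·x₂)/(z₂ − z₁) = (0.4677·-0.45 − (-0.8779)·-0.19)/1.346 = -0.280.
Then σ = (x₂ − x₁)/(z₂ − z₁) = (-0.19 − -0.45)/1.346 = 0.193.

μ = -0.280, σ = 0.193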